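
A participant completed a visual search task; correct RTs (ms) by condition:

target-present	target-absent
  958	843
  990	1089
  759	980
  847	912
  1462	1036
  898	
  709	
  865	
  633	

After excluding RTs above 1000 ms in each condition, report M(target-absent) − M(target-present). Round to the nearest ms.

target-present: exclude 1462
target-absent: exclude 1089, 1036
M(target-present) = 6659/8 = 832.375
M(target-absent) = 2735/3 = 911.667
Difference = 911.667 − 832.375 = 79.292 ms

79 ms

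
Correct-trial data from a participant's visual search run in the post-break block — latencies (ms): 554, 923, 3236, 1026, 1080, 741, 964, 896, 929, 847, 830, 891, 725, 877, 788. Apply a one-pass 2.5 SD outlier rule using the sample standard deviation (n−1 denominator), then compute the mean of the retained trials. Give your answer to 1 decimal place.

n = 15, ΣRT = 15307, M = 1020.467
Σ(x−M)² = 5489455.73; s = √(5489455.73/14) = 626.182
Cutoffs: 1020.467 ± 2.5·626.182 → [-545.0, 2585.9]
Outside: 3236 → excluded.
Retained (n=14): Σ = 12071, mean = 12071/14 = 862.214

862.2 ms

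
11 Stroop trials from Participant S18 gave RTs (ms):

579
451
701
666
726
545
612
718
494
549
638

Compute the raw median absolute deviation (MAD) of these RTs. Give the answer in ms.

Sorted: 451, 494, 545, 549, 579, 612, 638, 666, 701, 718, 726 → median = 612
|x − 612|: 33, 161, 89, 54, 114, 67, 0, 106, 118, 63, 26
Sorted deviations: 0, 26, 33, 54, 63, 67, 89, 106, 114, 118, 161 → MAD = 67

67 ms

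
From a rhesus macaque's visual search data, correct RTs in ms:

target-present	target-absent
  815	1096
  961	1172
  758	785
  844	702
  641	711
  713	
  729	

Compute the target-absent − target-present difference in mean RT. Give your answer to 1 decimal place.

113.1 ms

M(target-present) = 5461/7 = 780.143
M(target-absent) = 4466/5 = 893.200
Difference = 893.200 − 780.143 = 113.057 ms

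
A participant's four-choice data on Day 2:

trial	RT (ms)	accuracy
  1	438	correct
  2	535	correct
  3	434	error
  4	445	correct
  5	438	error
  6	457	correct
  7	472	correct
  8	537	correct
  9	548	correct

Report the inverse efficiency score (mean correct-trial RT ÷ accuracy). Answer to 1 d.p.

630.4 ms

Correct trials (n=7): 438, 535, 445, 457, 472, 537, 548
Mean correct RT = 3432/7 = 490.2857 ms
Proportion correct = 7/9
IES = 490.2857 / (7/9) = 630.367 ms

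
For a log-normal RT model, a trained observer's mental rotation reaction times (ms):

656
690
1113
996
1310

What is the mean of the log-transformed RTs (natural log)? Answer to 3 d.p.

6.824

ln(RT): 6.4862, 6.5367, 7.0148, 6.9037, 7.1778
Σ ln(RT) = 34.1192
Mean = 34.1192/5 = 6.82384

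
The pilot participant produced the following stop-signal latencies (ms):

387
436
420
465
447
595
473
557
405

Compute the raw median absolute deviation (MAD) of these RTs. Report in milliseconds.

Sorted: 387, 405, 420, 436, 447, 465, 473, 557, 595 → median = 447
|x − 447|: 60, 11, 27, 18, 0, 148, 26, 110, 42
Sorted deviations: 0, 11, 18, 26, 27, 42, 60, 110, 148 → MAD = 27

27 ms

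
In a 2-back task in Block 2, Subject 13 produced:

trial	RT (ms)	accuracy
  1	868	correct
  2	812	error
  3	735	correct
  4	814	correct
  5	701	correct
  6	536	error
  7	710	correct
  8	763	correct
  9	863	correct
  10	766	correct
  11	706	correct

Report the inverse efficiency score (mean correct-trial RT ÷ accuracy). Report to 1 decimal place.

940.6 ms

Correct trials (n=9): 868, 735, 814, 701, 710, 763, 863, 766, 706
Mean correct RT = 6926/9 = 769.5556 ms
Proportion correct = 9/11
IES = 769.5556 / (9/11) = 940.568 ms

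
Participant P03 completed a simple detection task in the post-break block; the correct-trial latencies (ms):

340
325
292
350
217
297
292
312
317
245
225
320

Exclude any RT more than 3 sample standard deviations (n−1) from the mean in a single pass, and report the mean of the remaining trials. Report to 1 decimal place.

n = 12, ΣRT = 3532, M = 294.333
Σ(x−M)² = 20848.67; s = √(20848.67/11) = 43.535
Cutoffs: 294.333 ± 3·43.535 → [163.7, 424.9]
No RTs fall outside the cutoffs; all 12 retained. Mean = 3532/12 = 294.333

294.3 ms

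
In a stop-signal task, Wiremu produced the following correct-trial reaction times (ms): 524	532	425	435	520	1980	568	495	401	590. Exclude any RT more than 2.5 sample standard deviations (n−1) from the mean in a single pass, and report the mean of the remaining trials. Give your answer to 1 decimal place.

498.9 ms

n = 10, ΣRT = 6470, M = 647.000
Σ(x−M)² = 2008710.00; s = √(2008710.00/9) = 472.430
Cutoffs: 647.000 ± 2.5·472.430 → [-534.1, 1828.1]
Outside: 1980 → excluded.
Retained (n=9): Σ = 4490, mean = 4490/9 = 498.889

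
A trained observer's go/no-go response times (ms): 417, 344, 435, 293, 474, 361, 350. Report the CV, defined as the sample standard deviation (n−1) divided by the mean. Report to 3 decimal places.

0.163

n = 7, Σ = 2674, M = 382.0000
Σ(x−M)² = 23328.000; s = √(23328.000/6) = 62.3538
CV = 62.3538 / 382.0000 = 0.16323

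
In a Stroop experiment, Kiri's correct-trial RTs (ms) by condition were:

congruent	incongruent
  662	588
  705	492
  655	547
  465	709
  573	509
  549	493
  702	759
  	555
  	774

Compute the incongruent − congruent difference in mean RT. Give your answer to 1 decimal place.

M(congruent) = 4311/7 = 615.857
M(incongruent) = 5426/9 = 602.889
Difference = 602.889 − 615.857 = -12.968 ms

-13.0 ms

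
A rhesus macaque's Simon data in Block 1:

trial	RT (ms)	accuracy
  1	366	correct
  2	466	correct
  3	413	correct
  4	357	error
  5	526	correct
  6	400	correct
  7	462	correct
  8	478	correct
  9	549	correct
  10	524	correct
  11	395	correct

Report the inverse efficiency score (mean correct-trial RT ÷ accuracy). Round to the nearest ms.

Correct trials (n=10): 366, 466, 413, 526, 400, 462, 478, 549, 524, 395
Mean correct RT = 4579/10 = 457.9000 ms
Proportion correct = 10/11
IES = 457.9000 / (10/11) = 503.690 ms

504 ms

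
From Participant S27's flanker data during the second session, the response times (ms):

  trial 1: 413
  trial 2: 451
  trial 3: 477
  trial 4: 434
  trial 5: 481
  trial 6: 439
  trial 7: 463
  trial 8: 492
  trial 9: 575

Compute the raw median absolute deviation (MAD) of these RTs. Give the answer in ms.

Sorted: 413, 434, 439, 451, 463, 477, 481, 492, 575 → median = 463
|x − 463|: 50, 12, 14, 29, 18, 24, 0, 29, 112
Sorted deviations: 0, 12, 14, 18, 24, 29, 29, 50, 112 → MAD = 24

24 ms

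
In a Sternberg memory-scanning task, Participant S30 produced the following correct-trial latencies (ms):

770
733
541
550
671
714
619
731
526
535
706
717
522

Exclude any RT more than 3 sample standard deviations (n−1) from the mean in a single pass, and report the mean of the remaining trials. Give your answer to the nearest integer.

641 ms

n = 13, ΣRT = 8335, M = 641.154
Σ(x−M)² = 106821.69; s = √(106821.69/12) = 94.349
Cutoffs: 641.154 ± 3·94.349 → [358.1, 924.2]
No RTs fall outside the cutoffs; all 13 retained. Mean = 8335/13 = 641.154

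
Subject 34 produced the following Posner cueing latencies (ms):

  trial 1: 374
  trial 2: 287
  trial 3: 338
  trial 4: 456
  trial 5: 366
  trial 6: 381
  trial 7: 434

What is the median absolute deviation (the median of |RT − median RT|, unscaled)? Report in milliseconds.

Sorted: 287, 338, 366, 374, 381, 434, 456 → median = 374
|x − 374|: 0, 87, 36, 82, 8, 7, 60
Sorted deviations: 0, 7, 8, 36, 60, 82, 87 → MAD = 36

36 ms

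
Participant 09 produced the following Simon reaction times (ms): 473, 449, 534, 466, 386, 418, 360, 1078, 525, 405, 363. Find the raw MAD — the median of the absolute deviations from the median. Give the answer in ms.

63 ms

Sorted: 360, 363, 386, 405, 418, 449, 466, 473, 525, 534, 1078 → median = 449
|x − 449|: 24, 0, 85, 17, 63, 31, 89, 629, 76, 44, 86
Sorted deviations: 0, 17, 24, 31, 44, 63, 76, 85, 86, 89, 629 → MAD = 63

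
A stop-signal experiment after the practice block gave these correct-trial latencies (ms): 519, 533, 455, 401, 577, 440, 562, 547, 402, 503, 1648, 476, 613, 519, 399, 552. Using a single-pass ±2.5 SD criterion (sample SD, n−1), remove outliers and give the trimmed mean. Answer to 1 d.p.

n = 16, ΣRT = 9146, M = 571.625
Σ(x−M)² = 1300903.75; s = √(1300903.75/15) = 294.494
Cutoffs: 571.625 ± 2.5·294.494 → [-164.6, 1307.9]
Outside: 1648 → excluded.
Retained (n=15): Σ = 7498, mean = 7498/15 = 499.867

499.9 ms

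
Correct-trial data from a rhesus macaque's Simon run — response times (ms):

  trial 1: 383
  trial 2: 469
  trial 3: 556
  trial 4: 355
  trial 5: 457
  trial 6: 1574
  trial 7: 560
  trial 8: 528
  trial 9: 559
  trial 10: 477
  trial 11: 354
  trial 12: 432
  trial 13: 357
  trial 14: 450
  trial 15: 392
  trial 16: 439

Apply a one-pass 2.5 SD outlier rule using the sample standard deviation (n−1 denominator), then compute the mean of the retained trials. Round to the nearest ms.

n = 16, ΣRT = 8342, M = 521.375
Σ(x−M)² = 1259493.75; s = √(1259493.75/15) = 289.769
Cutoffs: 521.375 ± 2.5·289.769 → [-203.0, 1245.8]
Outside: 1574 → excluded.
Retained (n=15): Σ = 6768, mean = 6768/15 = 451.200

451 ms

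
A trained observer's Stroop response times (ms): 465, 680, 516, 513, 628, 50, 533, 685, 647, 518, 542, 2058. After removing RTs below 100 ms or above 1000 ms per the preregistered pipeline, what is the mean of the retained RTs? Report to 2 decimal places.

Excluded: 50, 2058
Retained (n=10): Σ = 5727
Mean = 5727/10 = 572.7000

572.70 ms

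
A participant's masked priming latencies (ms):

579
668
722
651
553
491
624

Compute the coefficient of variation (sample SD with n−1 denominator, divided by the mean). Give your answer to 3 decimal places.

0.127

n = 7, Σ = 4288, M = 612.5714
Σ(x−M)² = 36109.714; s = √(36109.714/6) = 77.5776
CV = 77.5776 / 612.5714 = 0.12664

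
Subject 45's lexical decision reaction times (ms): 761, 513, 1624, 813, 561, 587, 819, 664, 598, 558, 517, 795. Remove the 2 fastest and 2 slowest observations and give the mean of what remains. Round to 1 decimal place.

667.1 ms

Sorted: 513, 517, 558, 561, 587, 598, 664, 761, 795, 813, 819, 1624
Drop lowest 2 (513, 517) and highest 2 (819, 1624)
Remaining (n=8): Σ = 5337, mean = 5337/8 = 667.125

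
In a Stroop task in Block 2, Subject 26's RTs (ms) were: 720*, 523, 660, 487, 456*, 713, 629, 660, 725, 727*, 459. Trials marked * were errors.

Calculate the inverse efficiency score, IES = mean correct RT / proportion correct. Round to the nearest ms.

Correct trials (n=8): 523, 660, 487, 713, 629, 660, 725, 459
Mean correct RT = 4856/8 = 607.0000 ms
Proportion correct = 8/11
IES = 607.0000 / (8/11) = 834.625 ms

835 ms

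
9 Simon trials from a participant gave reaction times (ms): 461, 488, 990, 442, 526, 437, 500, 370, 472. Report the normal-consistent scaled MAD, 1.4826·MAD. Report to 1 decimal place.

Sorted: 370, 437, 442, 461, 472, 488, 500, 526, 990 → median = 472
|x − 472| sorted: 0, 11, 16, 28, 30, 35, 54, 102, 518 → MAD = 30
Robust SD ≈ 1.4826 × 30 = 44.478

44.5 ms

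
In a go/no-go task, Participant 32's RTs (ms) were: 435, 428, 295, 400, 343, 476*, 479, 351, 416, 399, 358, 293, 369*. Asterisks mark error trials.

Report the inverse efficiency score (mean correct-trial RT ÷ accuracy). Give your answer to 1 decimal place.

450.9 ms

Correct trials (n=11): 435, 428, 295, 400, 343, 479, 351, 416, 399, 358, 293
Mean correct RT = 4197/11 = 381.5455 ms
Proportion correct = 11/13
IES = 381.5455 / (11/13) = 450.917 ms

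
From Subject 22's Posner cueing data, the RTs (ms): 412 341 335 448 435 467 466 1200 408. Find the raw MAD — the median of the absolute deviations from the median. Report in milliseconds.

Sorted: 335, 341, 408, 412, 435, 448, 466, 467, 1200 → median = 435
|x − 435|: 23, 94, 100, 13, 0, 32, 31, 765, 27
Sorted deviations: 0, 13, 23, 27, 31, 32, 94, 100, 765 → MAD = 31

31 ms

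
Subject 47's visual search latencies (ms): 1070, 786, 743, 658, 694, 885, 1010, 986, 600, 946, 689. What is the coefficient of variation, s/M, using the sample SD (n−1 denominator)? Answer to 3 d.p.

0.196

n = 11, Σ = 9067, M = 824.2727
Σ(x−M)² = 260822.182; s = √(260822.182/10) = 161.4999
CV = 161.4999 / 824.2727 = 0.19593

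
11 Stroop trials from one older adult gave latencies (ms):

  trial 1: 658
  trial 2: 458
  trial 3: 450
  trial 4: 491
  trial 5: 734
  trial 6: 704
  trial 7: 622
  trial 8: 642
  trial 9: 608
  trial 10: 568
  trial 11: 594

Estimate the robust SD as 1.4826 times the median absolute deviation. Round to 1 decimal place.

74.1 ms

Sorted: 450, 458, 491, 568, 594, 608, 622, 642, 658, 704, 734 → median = 608
|x − 608| sorted: 0, 14, 14, 34, 40, 50, 96, 117, 126, 150, 158 → MAD = 50
Robust SD ≈ 1.4826 × 50 = 74.130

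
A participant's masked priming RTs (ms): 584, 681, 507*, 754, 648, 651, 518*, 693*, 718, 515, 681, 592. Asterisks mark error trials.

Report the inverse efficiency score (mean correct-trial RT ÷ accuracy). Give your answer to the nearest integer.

Correct trials (n=9): 584, 681, 754, 648, 651, 718, 515, 681, 592
Mean correct RT = 5824/9 = 647.1111 ms
Proportion correct = 9/12
IES = 647.1111 / (9/12) = 862.815 ms

863 ms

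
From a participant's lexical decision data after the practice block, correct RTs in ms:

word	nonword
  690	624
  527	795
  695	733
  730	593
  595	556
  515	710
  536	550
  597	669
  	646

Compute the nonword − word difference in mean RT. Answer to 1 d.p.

M(word) = 4885/8 = 610.625
M(nonword) = 5876/9 = 652.889
Difference = 652.889 − 610.625 = 42.264 ms

42.3 ms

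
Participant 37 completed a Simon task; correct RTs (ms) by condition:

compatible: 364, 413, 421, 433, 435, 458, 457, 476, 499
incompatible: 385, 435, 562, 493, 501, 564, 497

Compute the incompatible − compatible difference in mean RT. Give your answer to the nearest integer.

M(compatible) = 3956/9 = 439.556
M(incompatible) = 3437/7 = 491.000
Difference = 491.000 − 439.556 = 51.444 ms

51 ms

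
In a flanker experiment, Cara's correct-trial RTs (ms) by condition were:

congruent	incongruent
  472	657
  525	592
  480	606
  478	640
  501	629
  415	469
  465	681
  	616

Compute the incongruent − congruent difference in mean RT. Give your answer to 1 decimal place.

134.7 ms

M(congruent) = 3336/7 = 476.571
M(incongruent) = 4890/8 = 611.250
Difference = 611.250 − 476.571 = 134.679 ms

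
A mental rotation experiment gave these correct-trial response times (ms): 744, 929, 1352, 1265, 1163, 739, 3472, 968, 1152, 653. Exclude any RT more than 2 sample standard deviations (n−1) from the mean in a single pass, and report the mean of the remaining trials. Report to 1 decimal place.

996.1 ms

n = 10, ΣRT = 12437, M = 1243.700
Σ(x−M)² = 6020820.10; s = √(6020820.10/9) = 817.912
Cutoffs: 1243.700 ± 2·817.912 → [-392.1, 2879.5]
Outside: 3472 → excluded.
Retained (n=9): Σ = 8965, mean = 8965/9 = 996.111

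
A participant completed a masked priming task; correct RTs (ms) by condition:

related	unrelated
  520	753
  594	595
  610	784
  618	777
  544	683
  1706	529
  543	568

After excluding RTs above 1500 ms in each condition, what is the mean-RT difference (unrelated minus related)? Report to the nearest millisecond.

related: exclude 1706
M(related) = 3429/6 = 571.500
M(unrelated) = 4689/7 = 669.857
Difference = 669.857 − 571.500 = 98.357 ms

98 ms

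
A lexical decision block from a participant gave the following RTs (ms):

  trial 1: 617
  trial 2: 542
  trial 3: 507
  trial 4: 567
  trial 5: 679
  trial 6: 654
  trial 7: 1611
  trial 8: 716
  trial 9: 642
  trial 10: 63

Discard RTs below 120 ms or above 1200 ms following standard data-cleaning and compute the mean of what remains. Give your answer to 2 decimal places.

Excluded: 63, 1611
Retained (n=8): Σ = 4924
Mean = 4924/8 = 615.5000

615.50 ms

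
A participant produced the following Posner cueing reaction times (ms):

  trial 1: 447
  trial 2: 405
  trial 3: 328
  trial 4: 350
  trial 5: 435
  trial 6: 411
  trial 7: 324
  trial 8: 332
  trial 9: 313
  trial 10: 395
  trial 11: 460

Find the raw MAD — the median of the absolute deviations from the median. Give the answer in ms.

Sorted: 313, 324, 328, 332, 350, 395, 405, 411, 435, 447, 460 → median = 395
|x − 395|: 52, 10, 67, 45, 40, 16, 71, 63, 82, 0, 65
Sorted deviations: 0, 10, 16, 40, 45, 52, 63, 65, 67, 71, 82 → MAD = 52

52 ms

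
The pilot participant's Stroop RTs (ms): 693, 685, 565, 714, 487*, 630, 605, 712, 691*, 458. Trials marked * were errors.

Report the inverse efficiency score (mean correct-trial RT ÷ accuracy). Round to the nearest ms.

791 ms

Correct trials (n=8): 693, 685, 565, 714, 630, 605, 712, 458
Mean correct RT = 5062/8 = 632.7500 ms
Proportion correct = 8/10
IES = 632.7500 / (8/10) = 790.938 ms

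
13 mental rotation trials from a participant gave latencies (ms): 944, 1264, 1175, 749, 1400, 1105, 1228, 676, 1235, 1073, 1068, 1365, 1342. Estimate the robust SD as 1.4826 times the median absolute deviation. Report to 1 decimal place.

Sorted: 676, 749, 944, 1068, 1073, 1105, 1175, 1228, 1235, 1264, 1342, 1365, 1400 → median = 1175
|x − 1175| sorted: 0, 53, 60, 70, 89, 102, 107, 167, 190, 225, 231, 426, 499 → MAD = 107
Robust SD ≈ 1.4826 × 107 = 158.638

158.6 ms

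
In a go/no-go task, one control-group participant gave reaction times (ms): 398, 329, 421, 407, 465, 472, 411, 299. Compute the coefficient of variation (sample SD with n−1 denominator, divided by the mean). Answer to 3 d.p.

0.150

n = 8, Σ = 3202, M = 400.2500
Σ(x−M)² = 25265.500; s = √(25265.500/7) = 60.0779
CV = 60.0779 / 400.2500 = 0.15010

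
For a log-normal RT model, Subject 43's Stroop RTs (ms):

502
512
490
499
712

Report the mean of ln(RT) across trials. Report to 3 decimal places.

6.286

ln(RT): 6.2186, 6.2383, 6.1944, 6.2126, 6.5681
Σ ln(RT) = 31.4320
Mean = 31.4320/5 = 6.28640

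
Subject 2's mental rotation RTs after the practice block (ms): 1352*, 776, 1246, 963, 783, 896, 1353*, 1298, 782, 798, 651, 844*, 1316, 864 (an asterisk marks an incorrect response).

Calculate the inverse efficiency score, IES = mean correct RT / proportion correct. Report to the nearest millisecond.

Correct trials (n=11): 776, 1246, 963, 783, 896, 1298, 782, 798, 651, 1316, 864
Mean correct RT = 10373/11 = 943.0000 ms
Proportion correct = 11/14
IES = 943.0000 / (11/14) = 1200.182 ms

1200 ms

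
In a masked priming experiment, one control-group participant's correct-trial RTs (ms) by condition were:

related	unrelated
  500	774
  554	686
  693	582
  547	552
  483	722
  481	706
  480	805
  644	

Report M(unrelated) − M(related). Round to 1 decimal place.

141.8 ms

M(related) = 4382/8 = 547.750
M(unrelated) = 4827/7 = 689.571
Difference = 689.571 − 547.750 = 141.821 ms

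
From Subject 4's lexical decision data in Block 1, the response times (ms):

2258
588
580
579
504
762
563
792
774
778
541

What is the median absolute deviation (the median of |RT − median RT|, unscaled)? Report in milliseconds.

Sorted: 504, 541, 563, 579, 580, 588, 762, 774, 778, 792, 2258 → median = 588
|x − 588|: 1670, 0, 8, 9, 84, 174, 25, 204, 186, 190, 47
Sorted deviations: 0, 8, 9, 25, 47, 84, 174, 186, 190, 204, 1670 → MAD = 84

84 ms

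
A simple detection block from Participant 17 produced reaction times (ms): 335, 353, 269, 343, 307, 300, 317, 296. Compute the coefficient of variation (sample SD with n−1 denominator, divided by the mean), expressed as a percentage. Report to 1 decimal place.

8.8%

n = 8, Σ = 2520, M = 315.0000
Σ(x−M)² = 5398.000; s = √(5398.000/7) = 27.7695
CV = 27.7695 / 315.0000 = 0.08816 = 8.816%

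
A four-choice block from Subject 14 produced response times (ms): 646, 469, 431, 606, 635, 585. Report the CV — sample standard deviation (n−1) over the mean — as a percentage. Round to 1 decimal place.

16.0%

n = 6, Σ = 3372, M = 562.0000
Σ(x−M)² = 40660.000; s = √(40660.000/5) = 90.1776
CV = 90.1776 / 562.0000 = 0.16046 = 16.046%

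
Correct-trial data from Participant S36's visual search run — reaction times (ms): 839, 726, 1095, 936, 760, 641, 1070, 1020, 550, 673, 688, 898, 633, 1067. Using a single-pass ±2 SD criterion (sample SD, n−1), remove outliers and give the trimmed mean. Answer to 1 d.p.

828.3 ms

n = 14, ΣRT = 11596, M = 828.286
Σ(x−M)² = 449452.86; s = √(449452.86/13) = 185.939
Cutoffs: 828.286 ± 2·185.939 → [456.4, 1200.2]
No RTs fall outside the cutoffs; all 14 retained. Mean = 11596/14 = 828.286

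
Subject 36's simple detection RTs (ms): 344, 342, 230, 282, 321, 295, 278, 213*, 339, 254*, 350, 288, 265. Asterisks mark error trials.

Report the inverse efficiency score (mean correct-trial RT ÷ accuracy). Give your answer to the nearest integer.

358 ms

Correct trials (n=11): 344, 342, 230, 282, 321, 295, 278, 339, 350, 288, 265
Mean correct RT = 3334/11 = 303.0909 ms
Proportion correct = 11/13
IES = 303.0909 / (11/13) = 358.198 ms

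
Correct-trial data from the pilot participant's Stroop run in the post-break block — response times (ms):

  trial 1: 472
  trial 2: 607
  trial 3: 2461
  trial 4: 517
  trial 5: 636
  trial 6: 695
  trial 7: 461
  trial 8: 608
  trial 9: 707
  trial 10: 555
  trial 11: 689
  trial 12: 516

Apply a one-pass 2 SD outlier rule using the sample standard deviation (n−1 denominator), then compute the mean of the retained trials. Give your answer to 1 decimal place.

n = 12, ΣRT = 8924, M = 743.667
Σ(x−M)² = 3297118.67; s = √(3297118.67/11) = 547.483
Cutoffs: 743.667 ± 2·547.483 → [-351.3, 1838.6]
Outside: 2461 → excluded.
Retained (n=11): Σ = 6463, mean = 6463/11 = 587.545

587.5 ms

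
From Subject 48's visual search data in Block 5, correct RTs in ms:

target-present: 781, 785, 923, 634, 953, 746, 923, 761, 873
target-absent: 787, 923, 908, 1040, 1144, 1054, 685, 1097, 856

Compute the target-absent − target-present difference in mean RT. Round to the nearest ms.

124 ms

M(target-present) = 7379/9 = 819.889
M(target-absent) = 8494/9 = 943.778
Difference = 943.778 − 819.889 = 123.889 ms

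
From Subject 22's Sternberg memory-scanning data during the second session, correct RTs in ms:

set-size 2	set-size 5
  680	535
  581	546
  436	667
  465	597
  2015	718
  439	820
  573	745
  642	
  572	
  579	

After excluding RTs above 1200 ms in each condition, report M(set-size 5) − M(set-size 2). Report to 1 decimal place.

set-size 2: exclude 2015
M(set-size 2) = 4967/9 = 551.889
M(set-size 5) = 4628/7 = 661.143
Difference = 661.143 − 551.889 = 109.254 ms

109.3 ms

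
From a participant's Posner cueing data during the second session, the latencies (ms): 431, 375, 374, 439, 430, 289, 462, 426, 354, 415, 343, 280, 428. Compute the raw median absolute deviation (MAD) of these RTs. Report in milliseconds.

40 ms

Sorted: 280, 289, 343, 354, 374, 375, 415, 426, 428, 430, 431, 439, 462 → median = 415
|x − 415|: 16, 40, 41, 24, 15, 126, 47, 11, 61, 0, 72, 135, 13
Sorted deviations: 0, 11, 13, 15, 16, 24, 40, 41, 47, 61, 72, 126, 135 → MAD = 40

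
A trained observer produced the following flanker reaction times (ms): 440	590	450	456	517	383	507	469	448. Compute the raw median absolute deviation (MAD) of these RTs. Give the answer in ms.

16 ms

Sorted: 383, 440, 448, 450, 456, 469, 507, 517, 590 → median = 456
|x − 456|: 16, 134, 6, 0, 61, 73, 51, 13, 8
Sorted deviations: 0, 6, 8, 13, 16, 51, 61, 73, 134 → MAD = 16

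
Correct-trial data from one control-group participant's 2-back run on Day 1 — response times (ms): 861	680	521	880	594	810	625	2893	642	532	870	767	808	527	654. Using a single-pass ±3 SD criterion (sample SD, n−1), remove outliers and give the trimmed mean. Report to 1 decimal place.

697.9 ms

n = 15, ΣRT = 12664, M = 844.267
Σ(x−M)² = 4725464.93; s = √(4725464.93/14) = 580.976
Cutoffs: 844.267 ± 3·580.976 → [-898.7, 2587.2]
Outside: 2893 → excluded.
Retained (n=14): Σ = 9771, mean = 9771/14 = 697.929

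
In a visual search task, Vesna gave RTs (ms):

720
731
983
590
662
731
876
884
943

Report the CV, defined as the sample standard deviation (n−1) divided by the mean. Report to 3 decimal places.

n = 9, Σ = 7120, M = 791.1111
Σ(x−M)² = 145124.889; s = √(145124.889/8) = 134.6871
CV = 134.6871 / 791.1111 = 0.17025

0.170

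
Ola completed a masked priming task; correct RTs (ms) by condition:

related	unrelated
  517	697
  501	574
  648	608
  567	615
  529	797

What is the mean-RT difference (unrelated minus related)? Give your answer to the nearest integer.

106 ms

M(related) = 2762/5 = 552.400
M(unrelated) = 3291/5 = 658.200
Difference = 658.200 − 552.400 = 105.800 ms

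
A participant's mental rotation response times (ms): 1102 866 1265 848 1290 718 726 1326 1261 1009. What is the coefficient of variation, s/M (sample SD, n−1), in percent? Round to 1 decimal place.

23.0%

n = 10, Σ = 10411, M = 1041.1000
Σ(x−M)² = 517974.900; s = √(517974.900/9) = 239.9016
CV = 239.9016 / 1041.1000 = 0.23043 = 23.043%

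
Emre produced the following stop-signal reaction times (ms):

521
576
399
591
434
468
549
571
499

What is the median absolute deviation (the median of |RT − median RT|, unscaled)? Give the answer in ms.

Sorted: 399, 434, 468, 499, 521, 549, 571, 576, 591 → median = 521
|x − 521|: 0, 55, 122, 70, 87, 53, 28, 50, 22
Sorted deviations: 0, 22, 28, 50, 53, 55, 70, 87, 122 → MAD = 53

53 ms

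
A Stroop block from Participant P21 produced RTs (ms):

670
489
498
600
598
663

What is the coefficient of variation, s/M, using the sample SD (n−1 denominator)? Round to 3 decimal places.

0.133

n = 6, Σ = 3518, M = 586.3333
Σ(x−M)² = 30477.333; s = √(30477.333/5) = 78.0735
CV = 78.0735 / 586.3333 = 0.13316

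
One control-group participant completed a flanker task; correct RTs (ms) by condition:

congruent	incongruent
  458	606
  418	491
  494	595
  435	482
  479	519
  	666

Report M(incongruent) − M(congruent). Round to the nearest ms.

M(congruent) = 2284/5 = 456.800
M(incongruent) = 3359/6 = 559.833
Difference = 559.833 − 456.800 = 103.033 ms

103 ms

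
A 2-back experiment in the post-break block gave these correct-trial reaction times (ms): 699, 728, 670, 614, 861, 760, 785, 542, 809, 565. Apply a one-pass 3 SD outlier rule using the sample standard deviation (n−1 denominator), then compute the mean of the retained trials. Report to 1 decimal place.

n = 10, ΣRT = 7033, M = 703.300
Σ(x−M)² = 100788.10; s = √(100788.10/9) = 105.824
Cutoffs: 703.300 ± 3·105.824 → [385.8, 1020.8]
No RTs fall outside the cutoffs; all 10 retained. Mean = 7033/10 = 703.300

703.3 ms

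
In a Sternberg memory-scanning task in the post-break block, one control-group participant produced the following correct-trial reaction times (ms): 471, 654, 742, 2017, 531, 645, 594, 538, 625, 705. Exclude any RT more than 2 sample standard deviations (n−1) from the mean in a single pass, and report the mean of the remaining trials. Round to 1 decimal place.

611.7 ms

n = 10, ΣRT = 7522, M = 752.200
Σ(x−M)² = 1838277.60; s = √(1838277.60/9) = 451.944
Cutoffs: 752.200 ± 2·451.944 → [-151.7, 1656.1]
Outside: 2017 → excluded.
Retained (n=9): Σ = 5505, mean = 5505/9 = 611.667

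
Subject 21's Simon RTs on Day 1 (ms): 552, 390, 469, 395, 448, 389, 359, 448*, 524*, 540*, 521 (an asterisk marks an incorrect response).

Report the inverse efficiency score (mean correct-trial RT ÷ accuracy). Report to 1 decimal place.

Correct trials (n=8): 552, 390, 469, 395, 448, 389, 359, 521
Mean correct RT = 3523/8 = 440.3750 ms
Proportion correct = 8/11
IES = 440.3750 / (8/11) = 605.516 ms

605.5 ms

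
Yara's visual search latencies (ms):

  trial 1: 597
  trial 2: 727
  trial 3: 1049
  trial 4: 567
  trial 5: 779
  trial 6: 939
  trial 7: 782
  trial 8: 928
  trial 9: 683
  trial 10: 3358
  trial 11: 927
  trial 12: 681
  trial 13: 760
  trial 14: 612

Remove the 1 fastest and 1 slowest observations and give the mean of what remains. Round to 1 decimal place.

788.7 ms

Sorted: 567, 597, 612, 681, 683, 727, 760, 779, 782, 927, 928, 939, 1049, 3358
Drop lowest 1 (567) and highest 1 (3358)
Remaining (n=12): Σ = 9464, mean = 9464/12 = 788.667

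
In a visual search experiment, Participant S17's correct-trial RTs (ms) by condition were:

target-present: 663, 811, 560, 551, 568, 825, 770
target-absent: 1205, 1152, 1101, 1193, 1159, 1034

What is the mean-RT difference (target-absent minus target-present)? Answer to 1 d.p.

462.4 ms

M(target-present) = 4748/7 = 678.286
M(target-absent) = 6844/6 = 1140.667
Difference = 1140.667 − 678.286 = 462.381 ms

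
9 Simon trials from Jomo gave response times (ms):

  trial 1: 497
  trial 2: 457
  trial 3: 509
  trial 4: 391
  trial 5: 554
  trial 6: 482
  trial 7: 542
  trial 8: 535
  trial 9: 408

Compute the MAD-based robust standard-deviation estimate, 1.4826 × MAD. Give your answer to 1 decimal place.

59.3 ms

Sorted: 391, 408, 457, 482, 497, 509, 535, 542, 554 → median = 497
|x − 497| sorted: 0, 12, 15, 38, 40, 45, 57, 89, 106 → MAD = 40
Robust SD ≈ 1.4826 × 40 = 59.304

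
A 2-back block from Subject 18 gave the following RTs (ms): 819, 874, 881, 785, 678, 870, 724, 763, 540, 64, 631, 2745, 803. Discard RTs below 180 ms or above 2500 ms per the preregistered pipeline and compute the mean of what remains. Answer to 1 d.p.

Excluded: 64, 2745
Retained (n=11): Σ = 8368
Mean = 8368/11 = 760.7273

760.7 ms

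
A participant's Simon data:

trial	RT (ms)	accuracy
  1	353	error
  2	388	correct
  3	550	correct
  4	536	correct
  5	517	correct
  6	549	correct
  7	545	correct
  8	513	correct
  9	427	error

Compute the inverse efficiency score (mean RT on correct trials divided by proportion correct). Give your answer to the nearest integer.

661 ms

Correct trials (n=7): 388, 550, 536, 517, 549, 545, 513
Mean correct RT = 3598/7 = 514.0000 ms
Proportion correct = 7/9
IES = 514.0000 / (7/9) = 660.857 ms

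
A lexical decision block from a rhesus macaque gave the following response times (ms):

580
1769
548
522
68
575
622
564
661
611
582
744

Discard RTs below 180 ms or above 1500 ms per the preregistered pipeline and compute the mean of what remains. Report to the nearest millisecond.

601 ms

Excluded: 68, 1769
Retained (n=10): Σ = 6009
Mean = 6009/10 = 600.9000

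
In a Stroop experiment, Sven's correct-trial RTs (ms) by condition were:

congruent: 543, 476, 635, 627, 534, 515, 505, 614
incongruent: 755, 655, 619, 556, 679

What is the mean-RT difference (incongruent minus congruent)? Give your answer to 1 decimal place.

M(congruent) = 4449/8 = 556.125
M(incongruent) = 3264/5 = 652.800
Difference = 652.800 − 556.125 = 96.675 ms

96.7 ms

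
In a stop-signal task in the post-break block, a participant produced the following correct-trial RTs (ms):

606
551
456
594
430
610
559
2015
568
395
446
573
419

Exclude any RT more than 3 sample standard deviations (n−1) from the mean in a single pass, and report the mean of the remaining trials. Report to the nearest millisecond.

n = 13, ΣRT = 8222, M = 632.462
Σ(x−M)² = 2142671.23; s = √(2142671.23/12) = 422.559
Cutoffs: 632.462 ± 3·422.559 → [-635.2, 1900.1]
Outside: 2015 → excluded.
Retained (n=12): Σ = 6207, mean = 6207/12 = 517.250

517 ms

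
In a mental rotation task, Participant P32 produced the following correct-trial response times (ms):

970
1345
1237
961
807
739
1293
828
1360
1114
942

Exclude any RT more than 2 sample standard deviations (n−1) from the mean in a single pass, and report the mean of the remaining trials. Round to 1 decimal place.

n = 11, ΣRT = 11596, M = 1054.182
Σ(x−M)² = 512085.64; s = √(512085.64/10) = 226.293
Cutoffs: 1054.182 ± 2·226.293 → [601.6, 1506.8]
No RTs fall outside the cutoffs; all 11 retained. Mean = 11596/11 = 1054.182

1054.2 ms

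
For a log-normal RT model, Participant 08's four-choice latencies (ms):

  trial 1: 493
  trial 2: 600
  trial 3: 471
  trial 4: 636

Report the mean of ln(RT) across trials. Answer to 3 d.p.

ln(RT): 6.2005, 6.3969, 6.1549, 6.4552
Σ ln(RT) = 25.2075
Mean = 25.2075/4 = 6.30187

6.302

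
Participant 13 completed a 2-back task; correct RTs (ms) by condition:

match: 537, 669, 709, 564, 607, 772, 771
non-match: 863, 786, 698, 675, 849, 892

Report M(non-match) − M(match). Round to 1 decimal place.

132.5 ms

M(match) = 4629/7 = 661.286
M(non-match) = 4763/6 = 793.833
Difference = 793.833 − 661.286 = 132.548 ms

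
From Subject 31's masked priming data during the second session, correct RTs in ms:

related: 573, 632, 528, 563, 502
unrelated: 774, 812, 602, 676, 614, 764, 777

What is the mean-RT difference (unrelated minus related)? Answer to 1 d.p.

M(related) = 2798/5 = 559.600
M(unrelated) = 5019/7 = 717.000
Difference = 717.000 − 559.600 = 157.400 ms

157.4 ms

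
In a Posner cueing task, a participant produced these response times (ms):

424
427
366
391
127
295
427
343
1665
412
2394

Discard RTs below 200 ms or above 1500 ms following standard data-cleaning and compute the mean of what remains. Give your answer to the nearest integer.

Excluded: 127, 1665, 2394
Retained (n=8): Σ = 3085
Mean = 3085/8 = 385.6250

386 ms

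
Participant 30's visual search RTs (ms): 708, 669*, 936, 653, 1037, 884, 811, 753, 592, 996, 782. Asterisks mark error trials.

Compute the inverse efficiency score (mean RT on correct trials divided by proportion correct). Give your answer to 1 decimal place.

896.7 ms

Correct trials (n=10): 708, 936, 653, 1037, 884, 811, 753, 592, 996, 782
Mean correct RT = 8152/10 = 815.2000 ms
Proportion correct = 10/11
IES = 815.2000 / (10/11) = 896.720 ms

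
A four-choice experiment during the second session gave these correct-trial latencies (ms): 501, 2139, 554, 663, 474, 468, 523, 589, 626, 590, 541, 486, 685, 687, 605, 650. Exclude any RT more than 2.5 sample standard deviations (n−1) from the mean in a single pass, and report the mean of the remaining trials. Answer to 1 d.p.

576.1 ms

n = 16, ΣRT = 10781, M = 673.812
Σ(x−M)² = 2371156.44; s = √(2371156.44/15) = 397.589
Cutoffs: 673.812 ± 2.5·397.589 → [-320.2, 1667.8]
Outside: 2139 → excluded.
Retained (n=15): Σ = 8642, mean = 8642/15 = 576.133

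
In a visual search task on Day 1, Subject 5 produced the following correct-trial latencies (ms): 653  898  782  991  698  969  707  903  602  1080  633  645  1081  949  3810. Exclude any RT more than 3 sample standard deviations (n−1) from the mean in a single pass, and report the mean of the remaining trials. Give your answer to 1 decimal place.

827.9 ms

n = 15, ΣRT = 15401, M = 1026.733
Σ(x−M)² = 8685900.93; s = √(8685900.93/14) = 787.668
Cutoffs: 1026.733 ± 3·787.668 → [-1336.3, 3389.7]
Outside: 3810 → excluded.
Retained (n=14): Σ = 11591, mean = 11591/14 = 827.929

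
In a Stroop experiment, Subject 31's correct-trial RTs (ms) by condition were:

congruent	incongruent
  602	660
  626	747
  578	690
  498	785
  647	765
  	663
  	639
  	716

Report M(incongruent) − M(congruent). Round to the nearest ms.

M(congruent) = 2951/5 = 590.200
M(incongruent) = 5665/8 = 708.125
Difference = 708.125 − 590.200 = 117.925 ms

118 ms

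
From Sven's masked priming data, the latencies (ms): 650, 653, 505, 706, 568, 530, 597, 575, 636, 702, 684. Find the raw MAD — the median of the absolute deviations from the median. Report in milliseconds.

Sorted: 505, 530, 568, 575, 597, 636, 650, 653, 684, 702, 706 → median = 636
|x − 636|: 14, 17, 131, 70, 68, 106, 39, 61, 0, 66, 48
Sorted deviations: 0, 14, 17, 39, 48, 61, 66, 68, 70, 106, 131 → MAD = 61

61 ms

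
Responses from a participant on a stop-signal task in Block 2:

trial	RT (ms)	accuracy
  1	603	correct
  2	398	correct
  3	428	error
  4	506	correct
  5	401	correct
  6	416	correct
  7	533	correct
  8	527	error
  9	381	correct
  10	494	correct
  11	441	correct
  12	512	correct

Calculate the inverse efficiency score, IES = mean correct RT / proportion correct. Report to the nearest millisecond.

562 ms

Correct trials (n=10): 603, 398, 506, 401, 416, 533, 381, 494, 441, 512
Mean correct RT = 4685/10 = 468.5000 ms
Proportion correct = 10/12
IES = 468.5000 / (10/12) = 562.200 ms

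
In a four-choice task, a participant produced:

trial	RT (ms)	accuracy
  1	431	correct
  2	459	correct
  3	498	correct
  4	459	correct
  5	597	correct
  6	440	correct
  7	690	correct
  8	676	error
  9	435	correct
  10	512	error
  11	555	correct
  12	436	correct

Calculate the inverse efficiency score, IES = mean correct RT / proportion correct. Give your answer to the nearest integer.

600 ms

Correct trials (n=10): 431, 459, 498, 459, 597, 440, 690, 435, 555, 436
Mean correct RT = 5000/10 = 500.0000 ms
Proportion correct = 10/12
IES = 500.0000 / (10/12) = 600.000 ms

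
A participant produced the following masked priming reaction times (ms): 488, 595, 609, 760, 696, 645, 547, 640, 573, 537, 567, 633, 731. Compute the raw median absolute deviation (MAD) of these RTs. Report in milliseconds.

42 ms

Sorted: 488, 537, 547, 567, 573, 595, 609, 633, 640, 645, 696, 731, 760 → median = 609
|x − 609|: 121, 14, 0, 151, 87, 36, 62, 31, 36, 72, 42, 24, 122
Sorted deviations: 0, 14, 24, 31, 36, 36, 42, 62, 72, 87, 121, 122, 151 → MAD = 42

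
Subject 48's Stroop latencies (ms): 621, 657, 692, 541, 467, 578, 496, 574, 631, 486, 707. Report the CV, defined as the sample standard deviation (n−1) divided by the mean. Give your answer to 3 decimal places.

n = 11, Σ = 6450, M = 586.3636
Σ(x−M)² = 68660.545; s = √(68660.545/10) = 82.8617
CV = 82.8617 / 586.3636 = 0.14131

0.141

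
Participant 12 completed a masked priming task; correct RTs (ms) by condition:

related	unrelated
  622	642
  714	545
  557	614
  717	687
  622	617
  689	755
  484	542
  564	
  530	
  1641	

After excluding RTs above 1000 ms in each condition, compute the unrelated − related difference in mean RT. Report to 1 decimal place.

17.9 ms

related: exclude 1641
M(related) = 5499/9 = 611.000
M(unrelated) = 4402/7 = 628.857
Difference = 628.857 − 611.000 = 17.857 ms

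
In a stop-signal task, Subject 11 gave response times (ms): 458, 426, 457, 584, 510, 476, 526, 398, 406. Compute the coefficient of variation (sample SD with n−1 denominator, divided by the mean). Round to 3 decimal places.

n = 9, Σ = 4241, M = 471.2222
Σ(x−M)² = 29283.556; s = √(29283.556/8) = 60.5016
CV = 60.5016 / 471.2222 = 0.12839

0.128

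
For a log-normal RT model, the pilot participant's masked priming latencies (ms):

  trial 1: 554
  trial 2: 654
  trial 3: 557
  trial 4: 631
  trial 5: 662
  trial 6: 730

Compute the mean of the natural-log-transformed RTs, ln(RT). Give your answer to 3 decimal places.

6.443

ln(RT): 6.3172, 6.4831, 6.3226, 6.4473, 6.4953, 6.5930
Σ ln(RT) = 38.6585
Mean = 38.6585/6 = 6.44308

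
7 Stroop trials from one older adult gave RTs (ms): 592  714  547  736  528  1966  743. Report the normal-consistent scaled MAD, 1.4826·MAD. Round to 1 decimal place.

Sorted: 528, 547, 592, 714, 736, 743, 1966 → median = 714
|x − 714| sorted: 0, 22, 29, 122, 167, 186, 1252 → MAD = 122
Robust SD ≈ 1.4826 × 122 = 180.877

180.9 ms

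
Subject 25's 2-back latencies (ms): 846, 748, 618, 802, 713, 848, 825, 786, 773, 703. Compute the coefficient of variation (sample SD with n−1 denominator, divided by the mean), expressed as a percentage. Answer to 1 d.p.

n = 10, Σ = 7662, M = 766.2000
Σ(x−M)² = 47355.600; s = √(47355.600/9) = 72.5378
CV = 72.5378 / 766.2000 = 0.09467 = 9.467%

9.5%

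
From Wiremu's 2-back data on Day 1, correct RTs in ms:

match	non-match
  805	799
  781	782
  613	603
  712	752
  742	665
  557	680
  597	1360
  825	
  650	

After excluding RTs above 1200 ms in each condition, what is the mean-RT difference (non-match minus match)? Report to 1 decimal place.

15.5 ms

non-match: exclude 1360
M(match) = 6282/9 = 698.000
M(non-match) = 4281/6 = 713.500
Difference = 713.500 − 698.000 = 15.500 ms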